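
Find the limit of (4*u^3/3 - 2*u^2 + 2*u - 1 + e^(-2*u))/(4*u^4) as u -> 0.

1/6

Direct substitution gives 0/0.
Apply L'Hôpital: lim (4*u^2 - 4*u + 2 - 2*e^(-2*u))/(16*u^3), still 0/0.
Apply L'Hôpital: lim (8*u - 4 + 4*e^(-2*u))/(48*u^2), still 0/0.
Apply L'Hôpital: lim (8 - 8*e^(-2*u))/(96*u), still 0/0.
After 4 applications of L'Hôpital's rule the quotient is (16*e^(-2*u))/(96); substituting u = 0 gives 1/6.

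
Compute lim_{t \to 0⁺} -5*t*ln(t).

0

This is a 0·(−∞) form. Rewrite as -5·ln(t) / t^(−1) and apply L'Hôpital:
the derivative quotient is -5·(1/t) / (−1·t^(−2)) = (5/1)·t^1 → 0.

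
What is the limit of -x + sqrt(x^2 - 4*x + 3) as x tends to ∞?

-2

An ∞ − ∞ form. Rationalising with the conjugate, the difference becomes (-4x + 3) / (√(x^2 - 4*x + 3) + x).
For large x the denominator behaves like 2·x, so the quotient tends to -4/2 = -2.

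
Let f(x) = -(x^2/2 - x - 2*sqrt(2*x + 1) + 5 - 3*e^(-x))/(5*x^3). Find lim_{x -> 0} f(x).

1/10

Substitution gives 0/0 (the numerator vanishes to order 3).
Expand each term to order x^3: the coefficient of x^3 in -2·√(1 + 2x) is -1 and in -3·e^(-x) is 1/2.
Lower-order terms cancel with the polynomial part, so the numerator is (-1/2)·x^3 + o(x^3), and the limit is (-1/2)/(-5) = 1/10.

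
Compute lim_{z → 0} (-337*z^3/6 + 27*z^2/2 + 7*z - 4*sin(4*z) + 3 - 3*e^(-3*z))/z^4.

-81/8

Substitution gives 0/0 (the numerator vanishes to order 4).
Expand each term to order z^4: the coefficient of z^4 in -4·sin(4z) is 0 and in -3·e^(-3z) is -81/8.
Lower-order terms cancel with the polynomial part, so the numerator is (-81/8)·z^4 + o(z^4), and the limit is (-81/8)/(1) = -81/8.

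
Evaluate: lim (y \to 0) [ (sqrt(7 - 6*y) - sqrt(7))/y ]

-3*√(7)/7

A 0/0 form; rationalise with √(7 - 6y) + √7. This collapses the numerator to -6y, leaving -6/(√(7 - 6y) + √7) → -6/(2√7) = -3*√(7)/7.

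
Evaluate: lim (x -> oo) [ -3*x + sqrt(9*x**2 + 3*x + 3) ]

1/2

This has the form ∞ − ∞. Multiply and divide by the conjugate √(9*x^2 + 3*x + 3) + 3x.
That gives (3x + 3) / (√(9*x^2 + 3*x + 3) + 3x).
Divide numerator and denominator by x: the limit is 3/(2·3) = 1/2.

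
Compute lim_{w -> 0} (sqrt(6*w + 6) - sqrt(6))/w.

√(6)/2

Substitution gives 0/0. Multiply numerator and denominator by the conjugate √(6 + 6w) + √6.
The numerator becomes (6 + 6w) − 6 = 6w, so the expression simplifies to 6/(√(6 + 6w) + √6).
Letting w → 0 gives 6/(2√6) = √(6)/2.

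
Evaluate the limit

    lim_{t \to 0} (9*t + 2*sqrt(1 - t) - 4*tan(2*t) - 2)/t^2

Substitution gives 0/0; apply L'Hôpital's rule 2 times.
After differentiating numerator and denominator 2 times the quotient is (-32*tan(2*t)/cos(2*t)^2 - 1/(2*(1 - t)^(3/2)))/(2); at t = 0 this is -1/4.

-1/4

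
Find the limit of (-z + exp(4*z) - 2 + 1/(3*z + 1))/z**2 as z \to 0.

Substitution gives 0/0; apply L'Hôpital's rule 2 times.
After differentiating numerator and denominator 2 times the quotient is (16*e^(4*z) + 18/(3*z + 1)^3)/(2); at z = 0 this is 17.

17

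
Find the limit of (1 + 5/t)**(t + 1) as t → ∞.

e^(5)

Let L be the limit and take ln: ln L = lim (t + 1)·ln(1 + 5/t) = lim (t + 1)·(5/t + O(1/t²)) = 5.
Hence L = e^(5).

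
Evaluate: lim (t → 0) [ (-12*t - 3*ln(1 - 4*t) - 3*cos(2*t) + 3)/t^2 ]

Substitution gives 0/0 (the numerator vanishes to order 2).
Expand each term to order t^2: the coefficient of t^2 in -3·cos(2t) is 6 and in -3·ln(1 - 4t) is 24.
Lower-order terms cancel with the polynomial part, so the numerator is (30)·t^2 + o(t^2), and the limit is (30)/(1) = 30.

30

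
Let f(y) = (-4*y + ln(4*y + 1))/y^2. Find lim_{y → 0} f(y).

Direct substitution gives 0/0.
Apply L'Hôpital: lim (-4 + 4/(4*y + 1))/(2*y), still 0/0.
After 2 applications of L'Hôpital's rule the quotient is (-16/(4*y + 1)^2)/(2); substituting y = 0 gives -8.

-8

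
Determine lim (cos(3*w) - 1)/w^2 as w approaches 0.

-9/2

Direct substitution gives 0/0.
Apply L'Hôpital: lim (-3*sin(3*w))/(2*w), still 0/0.
After 2 applications of L'Hôpital's rule the quotient is (-9*cos(3*w))/(2); substituting w = 0 gives -9/2.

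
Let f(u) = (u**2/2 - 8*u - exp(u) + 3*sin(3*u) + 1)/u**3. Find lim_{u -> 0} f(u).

-41/3

Substitution gives 0/0 (the numerator vanishes to order 3).
Expand each term to order u^3: the coefficient of u^3 in 3·sin(3u) is -27/2 and in −e^(u) is -1/6.
Lower-order terms cancel with the polynomial part, so the numerator is (-41/3)·u^3 + o(u^3), and the limit is (-41/3)/(1) = -41/3.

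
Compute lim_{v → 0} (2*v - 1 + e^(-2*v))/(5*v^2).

2/5

Direct substitution gives 0/0.
Apply L'Hôpital: lim (2 - 2*e^(-2*v))/(10*v), still 0/0.
After 2 applications of L'Hôpital's rule the quotient is (4*e^(-2*v))/(10); substituting v = 0 gives 2/5.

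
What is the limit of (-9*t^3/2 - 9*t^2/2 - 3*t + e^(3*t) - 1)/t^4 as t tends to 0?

Direct substitution gives 0/0.
Apply L'Hôpital: lim (-27*t^2/2 - 9*t + 3*e^(3*t) - 3)/(4*t^3), still 0/0.
Apply L'Hôpital: lim (-27*t + 9*e^(3*t) - 9)/(12*t^2), still 0/0.
Apply L'Hôpital: lim (27*e^(3*t) - 27)/(24*t), still 0/0.
After 4 applications of L'Hôpital's rule the quotient is (81*e^(3*t))/(24); substituting t = 0 gives 27/8.

27/8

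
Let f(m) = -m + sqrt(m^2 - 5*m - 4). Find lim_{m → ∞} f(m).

An ∞ − ∞ form. Rationalising with the conjugate, the difference becomes (-5m - 4) / (√(m^2 - 5*m - 4) + m).
For large m the denominator behaves like 2·m, so the quotient tends to -5/2 = -5/2.

-5/2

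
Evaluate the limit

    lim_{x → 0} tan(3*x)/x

Substitution gives 0/0.
Since tan(u)/u → 1 as u → 0, tan(3x)/(3x) → 1 and the limit is 3.

3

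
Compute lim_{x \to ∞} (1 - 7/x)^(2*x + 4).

The base → 1 and the exponent → ∞: a 1^∞ form.
Take logarithms: (2x + 4)·ln(1 - 7/x). Since ln(1+u) ~ u for small u, this behaves like (2x)·(-7/x) → -14.
So the limit is e^(-14).

e^(-14)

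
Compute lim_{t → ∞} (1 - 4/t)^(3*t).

e^(-12)

Let L be the limit and take ln: ln L = lim (3t)·ln(1 - 4/t) = lim (3t)·(-4/t + O(1/t²)) = -12.
Hence L = e^(-12).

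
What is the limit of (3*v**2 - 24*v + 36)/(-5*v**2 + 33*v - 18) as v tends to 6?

-4/9

At v = 6 both the top and bottom vanish — a removable singularity. Factoring out (v - 6) from each leaves (3*v - 6)/(3 - 5*v), which at v = 6 equals -4/9.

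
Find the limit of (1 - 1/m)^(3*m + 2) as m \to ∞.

The base → 1 and the exponent → ∞: a 1^∞ form.
Take logarithms: (3m + 2)·ln(1 - 1/m). Since ln(1+u) ~ u for small u, this behaves like (3m)·(-1/m) → -3.
So the limit is e^(-3).

e^(-3)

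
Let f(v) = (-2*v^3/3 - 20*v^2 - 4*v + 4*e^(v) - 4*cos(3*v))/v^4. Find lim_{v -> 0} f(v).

-40/3

Substitution gives 0/0; apply L'Hôpital's rule 4 times.
After differentiating numerator and denominator 4 times the quotient is (4*e^(v) - 324*cos(3*v))/(24); at v = 0 this is -40/3.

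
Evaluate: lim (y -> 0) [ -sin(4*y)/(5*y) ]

Substitution gives 0/0.
Write it as (4/(-5))·sin(4y)/(4y); since sin(u)/u → 1, the limit is -4/5.

-4/5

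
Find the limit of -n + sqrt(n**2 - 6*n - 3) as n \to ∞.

This has the form ∞ − ∞. Multiply and divide by the conjugate √(n^2 - 6*n - 3) + n.
That gives (-6n - 3) / (√(n^2 - 6*n - 3) + n).
Divide numerator and denominator by n: the limit is -6/(2·1) = -3.

-3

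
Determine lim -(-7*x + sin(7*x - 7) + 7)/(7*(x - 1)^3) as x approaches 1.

Direct substitution gives 0/0.
Apply L'Hôpital: lim (7*cos(7*x - 7) - 7)/(-21*(x - 1)^2), still 0/0.
Apply L'Hôpital: lim (-49*sin(7*x - 7))/(42 - 42*x), still 0/0.
After 3 applications of L'Hôpital's rule the quotient is (-343*cos(7*x - 7))/(-42); substituting x = 1 gives 49/6.

49/6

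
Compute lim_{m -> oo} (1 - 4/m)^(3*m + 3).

e^(-12)

Write it as [(1 - 4/m)^m]^(3) · (1 - 4/m)^(3). The bracketed term tends to e^(-4) and the second factor to 1, so the limit is e^(-12).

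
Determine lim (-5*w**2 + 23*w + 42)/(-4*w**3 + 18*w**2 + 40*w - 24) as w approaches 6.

At w = 6 both the top and bottom vanish — a removable singularity. Factoring out (w - 6) from each leaves (-5*w - 7)/(-4*w^2 - 6*w + 4), which at w = 6 equals 37/176.

37/176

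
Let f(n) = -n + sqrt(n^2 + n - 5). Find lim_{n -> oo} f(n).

An ∞ − ∞ form. Rationalising with the conjugate, the difference becomes (n - 5) / (√(n^2 + n - 5) + n).
For large n the denominator behaves like 2·n, so the quotient tends to 1/2 = 1/2.

1/2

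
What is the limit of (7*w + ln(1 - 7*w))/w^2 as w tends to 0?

Direct substitution gives 0/0.
Apply L'Hôpital: lim (7 - 7/(1 - 7*w))/(2*w), still 0/0.
After 2 applications of L'Hôpital's rule the quotient is (-49/(1 - 7*w)^2)/(2); substituting w = 0 gives -49/2.

-49/2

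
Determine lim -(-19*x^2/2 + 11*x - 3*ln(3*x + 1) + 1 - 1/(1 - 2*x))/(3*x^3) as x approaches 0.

35/3

Substitution gives 0/0; apply L'Hôpital's rule 3 times.
After differentiating numerator and denominator 3 times the quotient is (-162/(3*x + 1)^3 - 48/(2*x - 1)^4)/(-18); at x = 0 this is 35/3.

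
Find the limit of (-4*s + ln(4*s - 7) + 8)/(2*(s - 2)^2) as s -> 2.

-4

Direct substitution gives 0/0.
Apply L'Hôpital: lim (-4 + 4/(4*s - 7))/(4*s - 8), still 0/0.
After 2 applications of L'Hôpital's rule the quotient is (-16/(4*s - 7)^2)/(4); substituting s = 2 gives -4.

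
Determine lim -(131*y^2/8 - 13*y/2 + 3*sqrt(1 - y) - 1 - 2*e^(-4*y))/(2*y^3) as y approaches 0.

Substitution gives 0/0 (the numerator vanishes to order 3).
Expand each term to order y^3: the coefficient of y^3 in -2·e^(-4y) is 64/3 and in 3·√(1 - y) is -3/16.
Lower-order terms cancel with the polynomial part, so the numerator is (1015/48)·y^3 + o(y^3), and the limit is (1015/48)/(-2) = -1015/96.

-1015/96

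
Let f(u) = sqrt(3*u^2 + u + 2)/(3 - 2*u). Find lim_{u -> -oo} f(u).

For large |u|, √(3*u^2 + u + 2) ≈ √3·|u| and the denominator ≈ -2u.
Since u → −∞, |u| = −u, giving −√3/(-2) = √(3)/2.

√(3)/2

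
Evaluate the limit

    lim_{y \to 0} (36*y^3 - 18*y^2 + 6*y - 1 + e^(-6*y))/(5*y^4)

Direct substitution gives 0/0.
Apply L'Hôpital: lim (108*y^2 - 36*y + 6 - 6*e^(-6*y))/(20*y^3), still 0/0.
Apply L'Hôpital: lim (216*y - 36 + 36*e^(-6*y))/(60*y^2), still 0/0.
Apply L'Hôpital: lim (216 - 216*e^(-6*y))/(120*y), still 0/0.
After 4 applications of L'Hôpital's rule the quotient is (1296*e^(-6*y))/(120); substituting y = 0 gives 54/5.

54/5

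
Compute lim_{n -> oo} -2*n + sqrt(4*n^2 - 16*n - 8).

-4

An ∞ − ∞ form. Rationalising with the conjugate, the difference becomes (-16n - 8) / (√(4*n^2 - 16*n - 8) + 2n).
For large n the denominator behaves like 2·2n, so the quotient tends to -16/4 = -4.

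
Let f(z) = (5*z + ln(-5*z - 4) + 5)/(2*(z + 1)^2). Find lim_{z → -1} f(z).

-25/4

Direct substitution gives 0/0.
Apply L'Hôpital: lim (5 - 5/(-5*z - 4))/(4*z + 4), still 0/0.
After 2 applications of L'Hôpital's rule the quotient is (-25/(-5*z - 4)^2)/(4); substituting z = -1 gives -25/4.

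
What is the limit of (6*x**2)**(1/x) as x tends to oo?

1

Base → ∞ and exponent → 0: an ∞^0 form.
Take logs: (1/x)·ln(6·x^2) = (ln 6 + 2·ln x)/x → 0.
So the limit is e^0 = 1.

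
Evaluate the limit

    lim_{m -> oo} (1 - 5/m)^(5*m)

The base → 1 and the exponent → ∞: a 1^∞ form.
Take logarithms: (5m)·ln(1 - 5/m). Since ln(1+u) ~ u for small u, this behaves like (5m)·(-5/m) → -25.
So the limit is e^(-25).

e^(-25)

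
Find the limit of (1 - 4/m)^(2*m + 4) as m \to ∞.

e^(-8)

The base → 1 and the exponent → ∞: a 1^∞ form.
Take logarithms: (2m + 4)·ln(1 - 4/m). Since ln(1+u) ~ u for small u, this behaves like (2m)·(-4/m) → -8.
So the limit is e^(-8).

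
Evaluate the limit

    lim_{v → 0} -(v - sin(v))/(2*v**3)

-1/12

Direct substitution gives 0/0.
Apply L'Hôpital: lim (1 - cos(v))/(-6*v^2), still 0/0.
Apply L'Hôpital: lim (sin(v))/(-12*v), still 0/0.
After 3 applications of L'Hôpital's rule the quotient is (cos(v))/(-12); substituting v = 0 gives -1/12.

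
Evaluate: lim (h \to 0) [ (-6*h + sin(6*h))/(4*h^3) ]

Direct substitution gives 0/0.
Apply L'Hôpital: lim (6*cos(6*h) - 6)/(12*h^2), still 0/0.
Apply L'Hôpital: lim (-36*sin(6*h))/(24*h), still 0/0.
After 3 applications of L'Hôpital's rule the quotient is (-216*cos(6*h))/(24); substituting h = 0 gives -9.

-9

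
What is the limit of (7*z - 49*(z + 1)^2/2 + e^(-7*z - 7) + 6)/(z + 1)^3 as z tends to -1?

-343/6

Direct substitution gives 0/0.
Apply L'Hôpital: lim (-49*z - 7*e^(-7*z - 7) - 42)/(3*(z + 1)^2), still 0/0.
Apply L'Hôpital: lim (49*e^(-7*z - 7) - 49)/(6*z + 6), still 0/0.
After 3 applications of L'Hôpital's rule the quotient is (-343*e^(-7*z - 7))/(6); substituting z = -1 gives -343/6.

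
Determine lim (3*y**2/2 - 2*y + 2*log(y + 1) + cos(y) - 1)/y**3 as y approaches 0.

2/3

Substitution gives 0/0 (the numerator vanishes to order 3).
Expand each term to order y^3: the coefficient of y^3 in 2·ln(1 + y) is 2/3 and in cos(y) is 0.
Lower-order terms cancel with the polynomial part, so the numerator is (2/3)·y^3 + o(y^3), and the limit is (2/3)/(1) = 2/3.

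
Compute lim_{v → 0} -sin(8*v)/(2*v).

-4

Substitution gives 0/0.
Write it as (8/(-2))·sin(8v)/(8v); since sin(u)/u → 1, the limit is -4.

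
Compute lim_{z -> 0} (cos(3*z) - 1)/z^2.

-9/2

Direct substitution gives 0/0.
Apply L'Hôpital: lim (-3*sin(3*z))/(2*z), still 0/0.
After 2 applications of L'Hôpital's rule the quotient is (-9*cos(3*z))/(2); substituting z = 0 gives -9/2.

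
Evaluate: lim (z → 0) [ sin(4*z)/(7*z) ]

Substitution gives 0/0.
Write it as (4/7)·sin(4z)/(4z); since sin(u)/u → 1, the limit is 4/7.

4/7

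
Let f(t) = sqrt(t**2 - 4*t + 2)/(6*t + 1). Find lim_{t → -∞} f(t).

For large |t|, √(t^2 - 4*t + 2) ≈ √1·|t| and the denominator ≈ 6t.
Since t → −∞, |t| = −t, giving −√1/(6) = -1/6.

-1/6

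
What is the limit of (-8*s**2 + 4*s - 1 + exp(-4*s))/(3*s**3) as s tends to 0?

-32/9

Direct substitution gives 0/0.
Apply L'Hôpital: lim (-16*s + 4 - 4*e^(-4*s))/(9*s^2), still 0/0.
Apply L'Hôpital: lim (-16 + 16*e^(-4*s))/(18*s), still 0/0.
After 3 applications of L'Hôpital's rule the quotient is (-64*e^(-4*s))/(18); substituting s = 0 gives -32/9.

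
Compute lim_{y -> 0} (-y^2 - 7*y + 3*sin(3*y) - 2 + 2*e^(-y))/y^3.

Substitution gives 0/0; apply L'Hôpital's rule 3 times.
After differentiating numerator and denominator 3 times the quotient is (-81*cos(3*y) - 2*e^(-y))/(6); at y = 0 this is -83/6.

-83/6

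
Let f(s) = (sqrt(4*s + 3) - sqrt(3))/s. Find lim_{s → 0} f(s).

A 0/0 form; rationalise with √(3 + 4s) + √3. This collapses the numerator to 4s, leaving 4/(√(3 + 4s) + √3) → 4/(2√3) = 2*√(3)/3.

2*√(3)/3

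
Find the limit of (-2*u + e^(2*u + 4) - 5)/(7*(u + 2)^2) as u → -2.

2/7

Direct substitution gives 0/0.
Apply L'Hôpital: lim (2*e^(2*u + 4) - 2)/(14*u + 28), still 0/0.
After 2 applications of L'Hôpital's rule the quotient is (4*e^(2*u + 4))/(14); substituting u = -2 gives 2/7.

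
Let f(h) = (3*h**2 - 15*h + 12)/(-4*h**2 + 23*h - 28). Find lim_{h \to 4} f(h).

Direct substitution gives 0/0, so factor. Both numerator and denominator have (h - 4) as a factor.
After cancelling, the expression reduces to (3*h - 3)/(7 - 4*h).
Substituting h = 4 gives -1.

-1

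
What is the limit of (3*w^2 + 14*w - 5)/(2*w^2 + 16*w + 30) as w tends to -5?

4

At w = -5 both the top and bottom vanish — a removable singularity. Factoring out (w + 5) from each leaves (3*w - 1)/(2*w + 6), which at w = -5 equals 4.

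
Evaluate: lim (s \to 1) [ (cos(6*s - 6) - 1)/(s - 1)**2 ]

Direct substitution gives 0/0.
Apply L'Hôpital: lim (-6*sin(6*s - 6))/(2*s - 2), still 0/0.
After 2 applications of L'Hôpital's rule the quotient is (-36*cos(6*s - 6))/(2); substituting s = 1 gives -18.

-18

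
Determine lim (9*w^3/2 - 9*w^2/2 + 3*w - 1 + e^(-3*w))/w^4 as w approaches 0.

27/8

Direct substitution gives 0/0.
Apply L'Hôpital: lim (27*w^2/2 - 9*w + 3 - 3*e^(-3*w))/(4*w^3), still 0/0.
Apply L'Hôpital: lim (27*w - 9 + 9*e^(-3*w))/(12*w^2), still 0/0.
Apply L'Hôpital: lim (27 - 27*e^(-3*w))/(24*w), still 0/0.
After 4 applications of L'Hôpital's rule the quotient is (81*e^(-3*w))/(24); substituting w = 0 gives 27/8.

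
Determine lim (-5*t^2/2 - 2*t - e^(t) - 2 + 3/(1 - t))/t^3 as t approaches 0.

17/6

Substitution gives 0/0 (the numerator vanishes to order 3).
Expand each term to order t^3: the coefficient of t^3 in 3·1/(1 - t) is 3 and in −e^(t) is -1/6.
Lower-order terms cancel with the polynomial part, so the numerator is (17/6)·t^3 + o(t^3), and the limit is (17/6)/(1) = 17/6.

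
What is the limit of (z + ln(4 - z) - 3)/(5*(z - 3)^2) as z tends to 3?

-1/10

Direct substitution gives 0/0.
Apply L'Hôpital: lim (1 - 1/(4 - z))/(10*z - 30), still 0/0.
After 2 applications of L'Hôpital's rule the quotient is (-1/(4 - z)^2)/(10); substituting z = 3 gives -1/10.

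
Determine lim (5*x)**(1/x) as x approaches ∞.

Base → ∞ and exponent → 0: an ∞^0 form.
Take logs: (1/x)·ln(5·x^1) = (ln 5 + 1·ln x)/x → 0.
So the limit is e^0 = 1.

1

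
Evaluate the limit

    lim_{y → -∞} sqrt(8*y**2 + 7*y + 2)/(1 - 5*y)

For large |y|, √(8*y^2 + 7*y + 2) ≈ √8·|y| and the denominator ≈ -5y.
Since y → −∞, |y| = −y, giving −√8/(-5) = 2*√(2)/5.

2*√(2)/5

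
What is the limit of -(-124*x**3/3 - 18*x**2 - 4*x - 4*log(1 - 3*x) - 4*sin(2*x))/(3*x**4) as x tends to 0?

-27

Substitution gives 0/0; apply L'Hôpital's rule 4 times.
After differentiating numerator and denominator 4 times the quotient is (-64*sin(2*x) + 1944/(3*x - 1)^4)/(-72); at x = 0 this is -27.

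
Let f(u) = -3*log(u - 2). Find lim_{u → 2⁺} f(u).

As u → 2⁺, u - 2 → 0⁺ and ln(u - 2) → −∞.
Multiplying by -3 gives ∞.

∞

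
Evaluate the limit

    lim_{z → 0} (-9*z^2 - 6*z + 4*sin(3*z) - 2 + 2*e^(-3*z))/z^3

-27

Substitution gives 0/0 (the numerator vanishes to order 3).
Expand each term to order z^3: the coefficient of z^3 in 2·e^(-3z) is -9 and in 4·sin(3z) is -18.
Lower-order terms cancel with the polynomial part, so the numerator is (-27)·z^3 + o(z^3), and the limit is (-27)/(1) = -27.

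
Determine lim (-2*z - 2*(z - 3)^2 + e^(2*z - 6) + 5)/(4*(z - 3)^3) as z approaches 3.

Direct substitution gives 0/0.
Apply L'Hôpital: lim (-4*z + 2*e^(2*z - 6) + 10)/(12*(z - 3)^2), still 0/0.
Apply L'Hôpital: lim (4*e^(2*z - 6) - 4)/(24*z - 72), still 0/0.
After 3 applications of L'Hôpital's rule the quotient is (8*e^(2*z - 6))/(24); substituting z = 3 gives 1/3.

1/3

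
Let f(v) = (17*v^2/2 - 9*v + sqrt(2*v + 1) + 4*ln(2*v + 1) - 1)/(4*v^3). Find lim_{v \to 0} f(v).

Substitution gives 0/0; apply L'Hôpital's rule 3 times.
After differentiating numerator and denominator 3 times the quotient is (64/(2*v + 1)^3 + 3/(2*v + 1)^(5/2))/(24); at v = 0 this is 67/24.

67/24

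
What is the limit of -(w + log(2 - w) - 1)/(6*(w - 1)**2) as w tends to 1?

Direct substitution gives 0/0.
Apply L'Hôpital: lim (1 - 1/(2 - w))/(12 - 12*w), still 0/0.
After 2 applications of L'Hôpital's rule the quotient is (-1/(2 - w)^2)/(-12); substituting w = 1 gives 1/12.

1/12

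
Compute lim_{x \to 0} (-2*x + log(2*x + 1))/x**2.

-2

Direct substitution gives 0/0.
Apply L'Hôpital: lim (-2 + 2/(2*x + 1))/(2*x), still 0/0.
After 2 applications of L'Hôpital's rule the quotient is (-4/(2*x + 1)^2)/(2); substituting x = 0 gives -2.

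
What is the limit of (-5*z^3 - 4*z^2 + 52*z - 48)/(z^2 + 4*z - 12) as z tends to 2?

-3

Since z = 2 makes numerator and denominator zero, (z - 2) divides both.
Cancelling it gives (-5*z^2 - 14*z + 24)/(z + 6); now plug in z = 2 to get -3.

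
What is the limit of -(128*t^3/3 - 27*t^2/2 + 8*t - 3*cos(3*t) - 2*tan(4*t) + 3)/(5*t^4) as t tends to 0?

81/40

Substitution gives 0/0 (the numerator vanishes to order 4).
Expand each term to order t^4: the coefficient of t^4 in -3·cos(3t) is -81/8 and in -2·tan(4t) is 0.
Lower-order terms cancel with the polynomial part, so the numerator is (-81/8)·t^4 + o(t^4), and the limit is (-81/8)/(-5) = 81/40.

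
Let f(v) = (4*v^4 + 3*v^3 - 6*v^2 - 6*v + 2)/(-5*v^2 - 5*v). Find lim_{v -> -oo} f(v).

The numerator has higher degree (4 > 2); the quotient behaves like (4/(-5))·v^2 for large |v|.
As v → −∞ this diverges to -∞.

-∞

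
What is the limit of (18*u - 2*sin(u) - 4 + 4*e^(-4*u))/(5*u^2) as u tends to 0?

32/5

Substitution gives 0/0 (the numerator vanishes to order 2).
Expand each term to order u^2: the coefficient of u^2 in -2·sin(u) is 0 and in 4·e^(-4u) is 32.
Lower-order terms cancel with the polynomial part, so the numerator is (32)·u^2 + o(u^2), and the limit is (32)/(5) = 32/5.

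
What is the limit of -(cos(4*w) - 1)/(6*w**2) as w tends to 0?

4/3

Direct substitution gives 0/0.
Apply L'Hôpital: lim (-4*sin(4*w))/(-12*w), still 0/0.
After 2 applications of L'Hôpital's rule the quotient is (-16*cos(4*w))/(-12); substituting w = 0 gives 4/3.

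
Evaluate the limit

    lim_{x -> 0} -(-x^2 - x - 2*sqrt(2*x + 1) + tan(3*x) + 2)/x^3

-8

Substitution gives 0/0; apply L'Hôpital's rule 3 times.
After differentiating numerator and denominator 3 times the quotient is (162*tan(3*x)^2/cos(3*x)^2 + 54/cos(3*x)^2 - 6/(2*x + 1)^(5/2))/(-6); at x = 0 this is -8.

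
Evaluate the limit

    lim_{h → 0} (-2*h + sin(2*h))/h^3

-4/3

Direct substitution gives 0/0.
Apply L'Hôpital: lim (2*cos(2*h) - 2)/(3*h^2), still 0/0.
Apply L'Hôpital: lim (-4*sin(2*h))/(6*h), still 0/0.
After 3 applications of L'Hôpital's rule the quotient is (-8*cos(2*h))/(6); substituting h = 0 gives -4/3.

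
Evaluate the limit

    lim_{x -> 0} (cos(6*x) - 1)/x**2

Direct substitution gives 0/0.
Apply L'Hôpital: lim (-6*sin(6*x))/(2*x), still 0/0.
After 2 applications of L'Hôpital's rule the quotient is (-36*cos(6*x))/(2); substituting x = 0 gives -18.

-18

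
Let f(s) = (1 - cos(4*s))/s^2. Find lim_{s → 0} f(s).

Substitution gives 0/0.
Use (1 − cos u)/u² → 1/2 with u = 4s: the limit is 4²/(2·1) = 8.

8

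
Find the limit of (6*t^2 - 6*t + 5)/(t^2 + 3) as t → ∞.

Numerator and denominator both have degree 2.
Dividing every term by t^2, all lower-order terms vanish and the limit is the ratio of leading coefficients, 6/(1) = 6.

6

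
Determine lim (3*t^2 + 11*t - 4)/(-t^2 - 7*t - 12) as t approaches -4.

-13

At t = -4 both the top and bottom vanish — a removable singularity. Factoring out (t + 4) from each leaves (3*t - 1)/(-t - 3), which at t = -4 equals -13.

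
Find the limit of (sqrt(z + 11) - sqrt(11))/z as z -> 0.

√(11)/22

Substitution gives 0/0. Multiply numerator and denominator by the conjugate √(11 + z) + √11.
The numerator becomes (11 + z) − 11 = z, so the expression simplifies to 1/(√(11 + z) + √11).
Letting z → 0 gives 1/(2√11) = √(11)/22.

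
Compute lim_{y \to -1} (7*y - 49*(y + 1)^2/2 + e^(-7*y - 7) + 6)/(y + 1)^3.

-343/6

Direct substitution gives 0/0.
Apply L'Hôpital: lim (-49*y - 7*e^(-7*y - 7) - 42)/(3*(y + 1)^2), still 0/0.
Apply L'Hôpital: lim (49*e^(-7*y - 7) - 49)/(6*y + 6), still 0/0.
After 3 applications of L'Hôpital's rule the quotient is (-343*e^(-7*y - 7))/(6); substituting y = -1 gives -343/6.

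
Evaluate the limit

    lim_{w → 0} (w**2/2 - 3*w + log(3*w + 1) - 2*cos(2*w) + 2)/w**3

9

Substitution gives 0/0; apply L'Hôpital's rule 3 times.
After differentiating numerator and denominator 3 times the quotient is (-16*sin(2*w) + 54/(3*w + 1)^3)/(6); at w = 0 this is 9.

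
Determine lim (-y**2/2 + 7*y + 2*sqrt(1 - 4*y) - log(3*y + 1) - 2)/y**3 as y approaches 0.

-17

Substitution gives 0/0; apply L'Hôpital's rule 3 times.
After differentiating numerator and denominator 3 times the quotient is (-54/(3*y + 1)^3 - 48/(1 - 4*y)^(5/2))/(6); at y = 0 this is -17.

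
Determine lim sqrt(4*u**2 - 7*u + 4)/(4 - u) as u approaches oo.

-2

For large |u|, √(4*u^2 - 7*u + 4) ≈ √4·|u| and the denominator ≈ -u.
Since u → +∞, |u| = u, giving √4/(-1) = -2.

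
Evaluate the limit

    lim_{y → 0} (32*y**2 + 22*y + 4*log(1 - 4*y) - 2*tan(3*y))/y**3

-310/3

Substitution gives 0/0 (the numerator vanishes to order 3).
Expand each term to order y^3: the coefficient of y^3 in 4·ln(1 - 4y) is -256/3 and in -2·tan(3y) is -18.
Lower-order terms cancel with the polynomial part, so the numerator is (-310/3)·y^3 + o(y^3), and the limit is (-310/3)/(1) = -310/3.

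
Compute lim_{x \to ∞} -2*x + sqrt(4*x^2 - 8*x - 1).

This has the form ∞ − ∞. Multiply and divide by the conjugate √(4*x^2 - 8*x - 1) + 2x.
That gives (-8x - 1) / (√(4*x^2 - 8*x - 1) + 2x).
Divide numerator and denominator by x: the limit is -8/(2·2) = -2.

-2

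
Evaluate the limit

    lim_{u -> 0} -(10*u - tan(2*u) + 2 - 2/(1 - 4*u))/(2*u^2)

16

Substitution gives 0/0 (the numerator vanishes to order 2).
Expand each term to order u^2: the coefficient of u^2 in −tan(2u) is 0 and in -2·1/(1 - 4u) is -32.
Lower-order terms cancel with the polynomial part, so the numerator is (-32)·u^2 + o(u^2), and the limit is (-32)/(-2) = 16.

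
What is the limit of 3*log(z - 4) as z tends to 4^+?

As z → 4⁺, z - 4 → 0⁺ and ln(z - 4) → −∞.
Multiplying by 3 gives -∞.

-∞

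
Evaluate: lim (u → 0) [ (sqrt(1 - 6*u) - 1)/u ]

A 0/0 form; rationalise with √(1 - 6u) + √1. This collapses the numerator to -6u, leaving -6/(√(1 - 6u) + √1) → -6/(2√1) = -3.

-3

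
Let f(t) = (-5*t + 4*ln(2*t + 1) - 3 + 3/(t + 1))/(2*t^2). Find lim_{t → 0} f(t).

Substitution gives 0/0 (the numerator vanishes to order 2).
Expand each term to order t^2: the coefficient of t^2 in 4·ln(1 + 2t) is -8 and in 3·1/(1 + t) is 3.
Lower-order terms cancel with the polynomial part, so the numerator is (-5)·t^2 + o(t^2), and the limit is (-5)/(2) = -5/2.

-5/2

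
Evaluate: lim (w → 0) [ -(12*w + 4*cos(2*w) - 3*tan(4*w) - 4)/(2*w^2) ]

Substitution gives 0/0; apply L'Hôpital's rule 2 times.
After differentiating numerator and denominator 2 times the quotient is (-16*cos(2*w) - 96*tan(4*w)/cos(4*w)^2)/(-4); at w = 0 this is 4.

4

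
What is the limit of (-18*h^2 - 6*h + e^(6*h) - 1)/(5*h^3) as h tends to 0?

Direct substitution gives 0/0.
Apply L'Hôpital: lim (-36*h + 6*e^(6*h) - 6)/(15*h^2), still 0/0.
Apply L'Hôpital: lim (36*e^(6*h) - 36)/(30*h), still 0/0.
After 3 applications of L'Hôpital's rule the quotient is (216*e^(6*h))/(30); substituting h = 0 gives 36/5.

36/5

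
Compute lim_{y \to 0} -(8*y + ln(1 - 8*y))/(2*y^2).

16

Direct substitution gives 0/0.
Apply L'Hôpital: lim (8 - 8/(1 - 8*y))/(-4*y), still 0/0.
After 2 applications of L'Hôpital's rule the quotient is (-64/(1 - 8*y)^2)/(-4); substituting y = 0 gives 16.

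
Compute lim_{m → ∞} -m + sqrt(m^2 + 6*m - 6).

3

This has the form ∞ − ∞. Multiply and divide by the conjugate √(m^2 + 6*m - 6) + m.
That gives (6m - 6) / (√(m^2 + 6*m - 6) + m).
Divide numerator and denominator by m: the limit is 6/(2·1) = 3.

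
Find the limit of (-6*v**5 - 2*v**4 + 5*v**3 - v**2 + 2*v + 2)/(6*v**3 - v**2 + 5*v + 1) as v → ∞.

-∞

The numerator has higher degree (5 > 3); the quotient behaves like (-6/(6))·v^2 for large |v|.
As v → +∞ this diverges to -∞.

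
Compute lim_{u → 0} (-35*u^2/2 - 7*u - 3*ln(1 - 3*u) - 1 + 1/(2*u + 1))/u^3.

Substitution gives 0/0 (the numerator vanishes to order 3).
Expand each term to order u^3: the coefficient of u^3 in -3·ln(1 - 3u) is 27 and in 1/(1 + 2u) is -8.
Lower-order terms cancel with the polynomial part, so the numerator is (19)·u^3 + o(u^3), and the limit is (19)/(1) = 19.

19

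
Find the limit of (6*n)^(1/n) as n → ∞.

1

Base → ∞ and exponent → 0: an ∞^0 form.
Take logs: (1/n)·ln(6·n^1) = (ln 6 + 1·ln n)/n → 0.
So the limit is e^0 = 1.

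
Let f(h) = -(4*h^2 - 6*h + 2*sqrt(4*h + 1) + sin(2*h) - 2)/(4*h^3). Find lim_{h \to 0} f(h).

Substitution gives 0/0; apply L'Hôpital's rule 3 times.
After differentiating numerator and denominator 3 times the quotient is (-8*cos(2*h) + 48/(4*h + 1)^(5/2))/(-24); at h = 0 this is -5/3.

-5/3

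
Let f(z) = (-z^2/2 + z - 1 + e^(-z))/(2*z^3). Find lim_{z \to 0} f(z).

Direct substitution gives 0/0.
Apply L'Hôpital: lim (-z + 1 - e^(-z))/(6*z^2), still 0/0.
Apply L'Hôpital: lim (-1 + e^(-z))/(12*z), still 0/0.
After 3 applications of L'Hôpital's rule the quotient is (-e^(-z))/(12); substituting z = 0 gives -1/12.

-1/12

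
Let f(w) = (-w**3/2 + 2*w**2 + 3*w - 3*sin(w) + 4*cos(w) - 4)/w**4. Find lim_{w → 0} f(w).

Substitution gives 0/0; apply L'Hôpital's rule 4 times.
After differentiating numerator and denominator 4 times the quotient is (-3*sin(w) + 4*cos(w))/(24); at w = 0 this is 1/6.

1/6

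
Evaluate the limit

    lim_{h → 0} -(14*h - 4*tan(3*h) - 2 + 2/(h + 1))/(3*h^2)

-2/3

Substitution gives 0/0; apply L'Hôpital's rule 2 times.
After differentiating numerator and denominator 2 times the quotient is (-72*tan(3*h)/cos(3*h)^2 + 4/(h + 1)^3)/(-6); at h = 0 this is -2/3.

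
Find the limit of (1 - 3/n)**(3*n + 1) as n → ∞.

Let L be the limit and take ln: ln L = lim (3n + 1)·ln(1 - 3/n) = lim (3n + 1)·(-3/n + O(1/n²)) = -9.
Hence L = e^(-9).

e^(-9)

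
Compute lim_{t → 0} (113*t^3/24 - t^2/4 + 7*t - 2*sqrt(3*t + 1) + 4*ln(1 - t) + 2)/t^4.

Substitution gives 0/0; apply L'Hôpital's rule 4 times.
After differentiating numerator and denominator 4 times the quotient is (1215/(8*(3*t + 1)^(7/2)) - 24/(t - 1)^4)/(24); at t = 0 this is 341/64.

341/64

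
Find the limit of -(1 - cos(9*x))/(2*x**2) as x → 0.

-81/4

Substitution gives 0/0.
Use (1 − cos u)/u² → 1/2 with u = 9x: the limit is 9²/(2·(-2)) = -81/4.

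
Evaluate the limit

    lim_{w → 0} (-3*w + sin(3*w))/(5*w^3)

Direct substitution gives 0/0.
Apply L'Hôpital: lim (3*cos(3*w) - 3)/(15*w^2), still 0/0.
Apply L'Hôpital: lim (-9*sin(3*w))/(30*w), still 0/0.
After 3 applications of L'Hôpital's rule the quotient is (-27*cos(3*w))/(30); substituting w = 0 gives -9/10.

-9/10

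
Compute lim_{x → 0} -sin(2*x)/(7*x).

-2/7

Substitution gives 0/0.
Write it as (2/(-7))·sin(2x)/(2x); since sin(u)/u → 1, the limit is -2/7.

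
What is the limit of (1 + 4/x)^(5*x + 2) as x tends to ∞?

e^(20)

Let L be the limit and take ln: ln L = lim (5x + 2)·ln(1 + 4/x) = lim (5x + 2)·(4/x + O(1/x²)) = 20.
Hence L = e^(20).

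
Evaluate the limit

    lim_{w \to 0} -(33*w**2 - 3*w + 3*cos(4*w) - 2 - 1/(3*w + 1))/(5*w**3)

-27/5

Substitution gives 0/0; apply L'Hôpital's rule 3 times.
After differentiating numerator and denominator 3 times the quotient is (192*sin(4*w) + 162/(3*w + 1)^4)/(-30); at w = 0 this is -27/5.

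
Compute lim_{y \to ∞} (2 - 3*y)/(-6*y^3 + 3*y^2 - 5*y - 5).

The denominator has degree 3 and the numerator degree 1. Dividing numerator and denominator by y^3 sends every term to 0 except the leading denominator term, so the limit is 0.

0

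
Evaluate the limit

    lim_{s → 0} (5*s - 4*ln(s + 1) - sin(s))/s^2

Substitution gives 0/0; apply L'Hôpital's rule 2 times.
After differentiating numerator and denominator 2 times the quotient is (sin(s) + 4/(s + 1)^2)/(2); at s = 0 this is 2.

2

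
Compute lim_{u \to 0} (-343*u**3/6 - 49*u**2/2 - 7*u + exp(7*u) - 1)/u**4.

2401/24

Direct substitution gives 0/0.
Apply L'Hôpital: lim (-343*u^2/2 - 49*u + 7*e^(7*u) - 7)/(4*u^3), still 0/0.
Apply L'Hôpital: lim (-343*u + 49*e^(7*u) - 49)/(12*u^2), still 0/0.
Apply L'Hôpital: lim (343*e^(7*u) - 343)/(24*u), still 0/0.
After 4 applications of L'Hôpital's rule the quotient is (2401*e^(7*u))/(24); substituting u = 0 gives 2401/24.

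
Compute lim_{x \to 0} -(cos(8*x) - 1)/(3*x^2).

Direct substitution gives 0/0.
Apply L'Hôpital: lim (-8*sin(8*x))/(-6*x), still 0/0.
After 2 applications of L'Hôpital's rule the quotient is (-64*cos(8*x))/(-6); substituting x = 0 gives 32/3.

32/3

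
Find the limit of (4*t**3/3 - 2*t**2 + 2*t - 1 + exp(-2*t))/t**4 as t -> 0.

2/3

Direct substitution gives 0/0.
Apply L'Hôpital: lim (4*t^2 - 4*t + 2 - 2*e^(-2*t))/(4*t^3), still 0/0.
Apply L'Hôpital: lim (8*t - 4 + 4*e^(-2*t))/(12*t^2), still 0/0.
Apply L'Hôpital: lim (8 - 8*e^(-2*t))/(24*t), still 0/0.
After 4 applications of L'Hôpital's rule the quotient is (16*e^(-2*t))/(24); substituting t = 0 gives 2/3.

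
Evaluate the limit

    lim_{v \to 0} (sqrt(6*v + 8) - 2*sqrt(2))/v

3*√(2)/4

A 0/0 form; rationalise with √(8 + 6v) + √8. This collapses the numerator to 6v, leaving 6/(√(8 + 6v) + √8) → 6/(2√8) = 3*√(2)/4.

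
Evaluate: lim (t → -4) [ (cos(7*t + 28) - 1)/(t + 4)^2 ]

Direct substitution gives 0/0.
Apply L'Hôpital: lim (-7*sin(7*t + 28))/(2*t + 8), still 0/0.
After 2 applications of L'Hôpital's rule the quotient is (-49*cos(7*t + 28))/(2); substituting t = -4 gives -49/2.

-49/2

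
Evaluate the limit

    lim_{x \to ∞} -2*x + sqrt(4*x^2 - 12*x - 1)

-3

This has the form ∞ − ∞. Multiply and divide by the conjugate √(4*x^2 - 12*x - 1) + 2x.
That gives (-12x - 1) / (√(4*x^2 - 12*x - 1) + 2x).
Divide numerator and denominator by x: the limit is -12/(2·2) = -3.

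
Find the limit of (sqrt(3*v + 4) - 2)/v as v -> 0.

A 0/0 form; rationalise with √(4 + 3v) + √4. This collapses the numerator to 3v, leaving 3/(√(4 + 3v) + √4) → 3/(2√4) = 3/4.

3/4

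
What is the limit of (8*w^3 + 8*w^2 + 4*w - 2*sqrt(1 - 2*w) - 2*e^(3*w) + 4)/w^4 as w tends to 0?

-11/2

Substitution gives 0/0; apply L'Hôpital's rule 4 times.
After differentiating numerator and denominator 4 times the quotient is (-162*e^(3*w) + 30/(1 - 2*w)^(7/2))/(24); at w = 0 this is -11/2.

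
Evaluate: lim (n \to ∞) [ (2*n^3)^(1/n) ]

1

Base → ∞ and exponent → 0: an ∞^0 form.
Take logs: (1/n)·ln(2·n^3) = (ln 2 + 3·ln n)/n → 0.
So the limit is e^0 = 1.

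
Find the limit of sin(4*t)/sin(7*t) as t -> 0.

Substitution gives 0/0.
Divide numerator and denominator by t: sin(4t)/t → 4 and sin(7t)/t → 7, so the limit is 1·4/7 = 4/7.

4/7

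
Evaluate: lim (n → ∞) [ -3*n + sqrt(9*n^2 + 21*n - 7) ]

7/2

This has the form ∞ − ∞. Multiply and divide by the conjugate √(9*n^2 + 21*n - 7) + 3n.
That gives (21n - 7) / (√(9*n^2 + 21*n - 7) + 3n).
Divide numerator and denominator by n: the limit is 21/(2·3) = 7/2.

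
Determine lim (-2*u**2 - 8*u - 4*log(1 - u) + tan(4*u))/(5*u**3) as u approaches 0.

Substitution gives 0/0; apply L'Hôpital's rule 3 times.
After differentiating numerator and denominator 3 times the quotient is (8*(16*(u - 1)^3*(3*tan(4*u)^2 + 1)/cos(4*u)^2 - 1)/(u - 1)^3)/(30); at u = 0 this is 68/15.

68/15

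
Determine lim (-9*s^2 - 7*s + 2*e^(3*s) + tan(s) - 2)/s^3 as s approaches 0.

Substitution gives 0/0; apply L'Hôpital's rule 3 times.
After differentiating numerator and denominator 3 times the quotient is (54*e^(3*s) + 6*tan(s)^4 + 8*tan(s)^2 + 2)/(6); at s = 0 this is 28/3.

28/3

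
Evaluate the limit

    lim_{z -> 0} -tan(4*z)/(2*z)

Substitution gives 0/0.
Since tan(u)/u → 1 as u → 0, tan(4z)/(4z) → 1 and the limit is 4/(-2) = -2.

-2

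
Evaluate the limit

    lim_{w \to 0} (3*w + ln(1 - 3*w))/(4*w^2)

-9/8

Direct substitution gives 0/0.
Apply L'Hôpital: lim (3 - 3/(1 - 3*w))/(8*w), still 0/0.
After 2 applications of L'Hôpital's rule the quotient is (-9/(1 - 3*w)^2)/(8); substituting w = 0 gives -9/8.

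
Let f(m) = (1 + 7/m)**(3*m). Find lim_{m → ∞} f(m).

e^(21)

The base → 1 and the exponent → ∞: a 1^∞ form.
Take logarithms: (3m)·ln(1 + 7/m). Since ln(1+u) ~ u for small u, this behaves like (3m)·(7/m) → 21.
So the limit is e^(21).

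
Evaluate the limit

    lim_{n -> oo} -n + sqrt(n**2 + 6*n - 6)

This has the form ∞ − ∞. Multiply and divide by the conjugate √(n^2 + 6*n - 6) + n.
That gives (6n - 6) / (√(n^2 + 6*n - 6) + n).
Divide numerator and denominator by n: the limit is 6/(2·1) = 3.

3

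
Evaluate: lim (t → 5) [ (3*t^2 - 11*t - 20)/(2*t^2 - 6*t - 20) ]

19/14

Direct substitution gives 0/0, so factor. Both numerator and denominator have (t - 5) as a factor.
After cancelling, the expression reduces to (3*t + 4)/(2*t + 4).
Substituting t = 5 gives 19/14.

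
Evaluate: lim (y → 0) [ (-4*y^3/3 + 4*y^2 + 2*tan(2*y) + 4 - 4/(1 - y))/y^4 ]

-4

Substitution gives 0/0 (the numerator vanishes to order 4).
Expand each term to order y^4: the coefficient of y^4 in 2·tan(2y) is 0 and in -4·1/(1 - y) is -4.
Lower-order terms cancel with the polynomial part, so the numerator is (-4)·y^4 + o(y^4), and the limit is (-4)/(1) = -4.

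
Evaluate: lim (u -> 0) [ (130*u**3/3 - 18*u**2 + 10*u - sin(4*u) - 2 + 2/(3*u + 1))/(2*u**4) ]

81

Substitution gives 0/0 (the numerator vanishes to order 4).
Expand each term to order u^4: the coefficient of u^4 in 2·1/(1 + 3u) is 162 and in −sin(4u) is 0.
Lower-order terms cancel with the polynomial part, so the numerator is (162)·u^4 + o(u^4), and the limit is (162)/(2) = 81.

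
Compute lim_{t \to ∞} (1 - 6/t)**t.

Let L be the limit and take ln: ln L = lim (t)·ln(1 - 6/t) = lim (t)·(-6/t + O(1/t²)) = -6.
Hence L = e^(-6).

e^(-6)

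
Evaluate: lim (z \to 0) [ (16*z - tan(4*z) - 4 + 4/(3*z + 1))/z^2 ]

36

Substitution gives 0/0 (the numerator vanishes to order 2).
Expand each term to order z^2: the coefficient of z^2 in 4·1/(1 + 3z) is 36 and in −tan(4z) is 0.
Lower-order terms cancel with the polynomial part, so the numerator is (36)·z^2 + o(z^2), and the limit is (36)/(1) = 36.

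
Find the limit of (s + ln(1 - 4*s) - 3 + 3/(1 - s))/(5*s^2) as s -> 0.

Substitution gives 0/0 (the numerator vanishes to order 2).
Expand each term to order s^2: the coefficient of s^2 in ln(1 - 4s) is -8 and in 3·1/(1 - s) is 3.
Lower-order terms cancel with the polynomial part, so the numerator is (-5)·s^2 + o(s^2), and the limit is (-5)/(5) = -1.

-1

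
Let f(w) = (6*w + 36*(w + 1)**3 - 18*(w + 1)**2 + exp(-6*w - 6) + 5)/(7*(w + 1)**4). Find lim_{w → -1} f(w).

54/7

Direct substitution gives 0/0.
Apply L'Hôpital: lim (-36*w + 108*(w + 1)^2 - 6*e^(-6*w - 6) - 30)/(28*(w + 1)^3), still 0/0.
Apply L'Hôpital: lim (216*w + 36*e^(-6*w - 6) + 180)/(84*(w + 1)^2), still 0/0.
Apply L'Hôpital: lim (216 - 216*e^(-6*w - 6))/(168*w + 168), still 0/0.
After 4 applications of L'Hôpital's rule the quotient is (1296*e^(-6*w - 6))/(168); substituting w = -1 gives 54/7.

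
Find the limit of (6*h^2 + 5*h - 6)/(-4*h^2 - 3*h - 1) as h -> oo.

-3/2

Numerator and denominator both have degree 2.
Dividing every term by h^2, all lower-order terms vanish and the limit is the ratio of leading coefficients, 6/(-4) = -3/2.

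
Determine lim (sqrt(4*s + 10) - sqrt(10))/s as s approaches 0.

Substitution gives 0/0. Multiply numerator and denominator by the conjugate √(10 + 4s) + √10.
The numerator becomes (10 + 4s) − 10 = 4s, so the expression simplifies to 4/(√(10 + 4s) + √10).
Letting s → 0 gives 4/(2√10) = √(10)/5.

√(10)/5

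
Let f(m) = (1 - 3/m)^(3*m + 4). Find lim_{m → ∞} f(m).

The base → 1 and the exponent → ∞: a 1^∞ form.
Take logarithms: (3m + 4)·ln(1 - 3/m). Since ln(1+u) ~ u for small u, this behaves like (3m)·(-3/m) → -9.
So the limit is e^(-9).

e^(-9)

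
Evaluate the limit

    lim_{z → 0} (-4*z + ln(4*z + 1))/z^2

Direct substitution gives 0/0.
Apply L'Hôpital: lim (-4 + 4/(4*z + 1))/(2*z), still 0/0.
After 2 applications of L'Hôpital's rule the quotient is (-16/(4*z + 1)^2)/(2); substituting z = 0 gives -8.

-8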